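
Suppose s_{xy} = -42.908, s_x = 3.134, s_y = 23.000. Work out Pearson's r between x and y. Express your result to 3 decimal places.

-0.595

r = Cov(x,y) / (s_x · s_y) = -42.908 / (3.134 × 23.000)
  = -42.908 / 72.0820 ≈ -0.595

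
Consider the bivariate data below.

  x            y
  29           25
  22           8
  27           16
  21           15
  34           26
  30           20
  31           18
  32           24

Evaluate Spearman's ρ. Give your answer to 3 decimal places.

Rank x: 4, 2, 3, 1, 8, 5, 6, 7
Rank y: 7, 1, 3, 2, 8, 5, 4, 6
d = rank(x) − rank(y): -3, 1, 0, -1, 0, 0, 2, 1; Σd² = 16
ρ = 1 − 6Σd² / [n(n²−1)] = 1 − 6×16 / (8×63) = 1 − 96/504 ≈ 0.810

0.810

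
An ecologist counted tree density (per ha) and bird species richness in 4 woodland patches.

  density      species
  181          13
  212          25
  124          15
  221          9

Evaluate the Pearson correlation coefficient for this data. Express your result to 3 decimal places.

n = 4, Σx = 738, Σy = 62, Σx² = 141922, Σy² = 1100, Σxy = 11502
nΣxy − ΣxΣy = 46008 − 45756 = 252
nΣx² − (Σx)² = 567688 − 544644 = 23044; nΣy² − (Σy)² = 4400 − 3844 = 556
r = 252 / √(23044 × 556) = 252 / 3579.4502 ≈ 0.070

0.070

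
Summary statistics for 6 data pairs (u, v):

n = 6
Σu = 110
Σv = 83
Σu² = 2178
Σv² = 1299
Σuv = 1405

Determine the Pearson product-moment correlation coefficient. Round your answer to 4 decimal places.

-0.7479

r = (nΣuv − ΣuΣv) / √[(nΣu² − (Σu)²)(nΣv² − (Σv)²)]
Numerator: 6×1405 − 110×83 = -700
Denominator: √[(13068 − 12100)(7794 − 6889)] = √[968 × 905] = 935.9701
r = -700 / 935.9701 ≈ -0.7479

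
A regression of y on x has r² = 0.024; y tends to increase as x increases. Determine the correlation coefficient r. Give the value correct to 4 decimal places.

|r| = √0.024 = 0.1549
The association is positive, so r = 0.1549.

0.1549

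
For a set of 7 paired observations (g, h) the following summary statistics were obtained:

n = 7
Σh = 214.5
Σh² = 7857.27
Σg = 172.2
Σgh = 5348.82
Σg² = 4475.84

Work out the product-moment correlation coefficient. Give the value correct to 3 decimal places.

0.130

r = (nΣgh − ΣgΣh) / √[(nΣg² − (Σg)²)(nΣh² − (Σh)²)]
Numerator: 7×5348.82 − 172.2×214.5 = 504.84
Denominator: √[(31330.88 − 29652.84)(55000.89 − 46010.25)] = √[1678.04 × 8990.64] = 3884.1542
r = 504.84 / 3884.1542 ≈ 0.130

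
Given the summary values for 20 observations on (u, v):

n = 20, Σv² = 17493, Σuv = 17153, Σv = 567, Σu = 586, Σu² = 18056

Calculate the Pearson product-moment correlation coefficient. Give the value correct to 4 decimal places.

0.4815

r = (nΣuv − ΣuΣv) / √[(nΣu² − (Σu)²)(nΣv² − (Σv)²)]
Numerator: 20×17153 − 586×567 = 10798
Denominator: √[(361120 − 343396)(349860 − 321489)] = √[17724 × 28371] = 22424.2637
r = 10798 / 22424.2637 ≈ 0.4815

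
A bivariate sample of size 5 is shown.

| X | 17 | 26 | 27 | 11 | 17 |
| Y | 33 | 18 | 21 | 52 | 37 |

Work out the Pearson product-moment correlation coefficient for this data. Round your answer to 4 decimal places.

n = 5, ΣX = 98, ΣY = 161, ΣX² = 2104, ΣY² = 5927, ΣXY = 2797
nΣXY − ΣXΣY = 13985 − 15778 = -1793
nΣX² − (ΣX)² = 10520 − 9604 = 916; nΣY² − (ΣY)² = 29635 − 25921 = 3714
r = -1793 / √(916 × 3714) = -1793 / 1844.4576 ≈ -0.9721

-0.9721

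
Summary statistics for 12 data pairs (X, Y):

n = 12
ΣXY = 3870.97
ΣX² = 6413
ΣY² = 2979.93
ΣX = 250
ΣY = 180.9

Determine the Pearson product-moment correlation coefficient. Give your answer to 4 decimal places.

r = (nΣXY − ΣXΣY) / √[(nΣX² − (ΣX)²)(nΣY² − (ΣY)²)]
Numerator: 12×3870.97 − 250×180.9 = 1226.64
Denominator: √[(76956 − 62500)(35759.16 − 32724.81)] = √[14456 × 3034.35] = 6623.0328
r = 1226.64 / 6623.0328 ≈ 0.1852

0.1852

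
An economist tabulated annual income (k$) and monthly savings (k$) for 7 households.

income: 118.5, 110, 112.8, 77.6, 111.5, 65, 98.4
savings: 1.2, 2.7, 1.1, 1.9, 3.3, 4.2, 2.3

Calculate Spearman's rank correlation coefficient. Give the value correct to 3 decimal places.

Rank income: 7, 4, 6, 2, 5, 1, 3
Rank savings: 2, 5, 1, 3, 6, 7, 4
d = rank(income) − rank(savings): 5, -1, 5, -1, -1, -6, -1; Σd² = 90
ρ = 1 − 6Σd² / [n(n²−1)] = 1 − 6×90 / (7×48) = 1 − 540/336 ≈ -0.607

-0.607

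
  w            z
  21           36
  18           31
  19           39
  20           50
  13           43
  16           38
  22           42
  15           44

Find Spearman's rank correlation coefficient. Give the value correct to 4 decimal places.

-0.1667

Rank w: 7, 4, 5, 6, 1, 3, 8, 2
Rank z: 2, 1, 4, 8, 6, 3, 5, 7
d = rank(w) − rank(z): 5, 3, 1, -2, -5, 0, 3, -5; Σd² = 98
ρ = 1 − 6Σd² / [n(n²−1)] = 1 − 6×98 / (8×63) = 1 − 588/504 ≈ -0.1667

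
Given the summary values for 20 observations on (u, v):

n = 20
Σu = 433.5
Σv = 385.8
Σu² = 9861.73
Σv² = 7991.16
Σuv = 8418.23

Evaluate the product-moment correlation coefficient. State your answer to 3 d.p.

0.111

r = (nΣuv − ΣuΣv) / √[(nΣu² − (Σu)²)(nΣv² − (Σv)²)]
Numerator: 20×8418.23 − 433.5×385.8 = 1120.3
Denominator: √[(197234.6 − 187922.25)(159823.2 − 148841.64)] = √[9312.35 × 10981.56] = 10112.5729
r = 1120.3 / 10112.5729 ≈ 0.111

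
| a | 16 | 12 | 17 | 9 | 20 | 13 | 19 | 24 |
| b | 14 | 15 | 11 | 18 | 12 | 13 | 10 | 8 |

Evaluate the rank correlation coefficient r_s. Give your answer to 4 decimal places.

-0.9048

Rank a: 4, 2, 5, 1, 7, 3, 6, 8
Rank b: 6, 7, 3, 8, 4, 5, 2, 1
d = rank(a) − rank(b): -2, -5, 2, -7, 3, -2, 4, 7; Σd² = 160
ρ = 1 − 6Σd² / [n(n²−1)] = 1 − 6×160 / (8×63) = 1 − 960/504 ≈ -0.9048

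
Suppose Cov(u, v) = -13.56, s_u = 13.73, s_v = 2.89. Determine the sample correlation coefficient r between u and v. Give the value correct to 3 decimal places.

r = Cov(u,v) / (s_u · s_v) = -13.56 / (13.73 × 2.89)
  = -13.56 / 39.6797 ≈ -0.342

-0.342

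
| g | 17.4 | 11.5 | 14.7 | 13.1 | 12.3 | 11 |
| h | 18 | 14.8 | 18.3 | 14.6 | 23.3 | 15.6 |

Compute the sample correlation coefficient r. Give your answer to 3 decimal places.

n = 6, Σg = 80, Σh = 104.6, Σg² = 1095, Σh² = 1877.34, Σgh = 1401.86
nΣgh − ΣgΣh = 8411.16 − 8368 = 43.16
nΣg² − (Σg)² = 6570 − 6400 = 170; nΣh² − (Σh)² = 11264.04 − 10941.16 = 322.88
r = 43.16 / √(170 × 322.88) = 43.16 / 234.2853 ≈ 0.184

0.184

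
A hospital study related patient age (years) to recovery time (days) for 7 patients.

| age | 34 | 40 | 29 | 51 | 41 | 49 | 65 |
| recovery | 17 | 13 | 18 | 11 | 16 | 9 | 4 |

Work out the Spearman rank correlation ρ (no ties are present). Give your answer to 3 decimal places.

-0.929

Rank age: 2, 3, 1, 6, 4, 5, 7
Rank recovery: 6, 4, 7, 3, 5, 2, 1
d = rank(age) − rank(recovery): -4, -1, -6, 3, -1, 3, 6; Σd² = 108
ρ = 1 − 6Σd² / [n(n²−1)] = 1 − 6×108 / (7×48) = 1 − 648/336 ≈ -0.929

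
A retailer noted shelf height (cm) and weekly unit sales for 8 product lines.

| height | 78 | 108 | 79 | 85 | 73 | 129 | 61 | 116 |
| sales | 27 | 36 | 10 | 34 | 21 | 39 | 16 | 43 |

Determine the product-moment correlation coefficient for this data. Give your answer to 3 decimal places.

0.826

n = 8, Σx = 729, Σy = 226, Σx² = 70361, Σy² = 7348, Σxy = 22202
nΣxy − ΣxΣy = 177616 − 164754 = 12862
nΣx² − (Σx)² = 562888 − 531441 = 31447; nΣy² − (Σy)² = 58784 − 51076 = 7708
r = 12862 / √(31447 × 7708) = 12862 / 15568.9908 ≈ 0.826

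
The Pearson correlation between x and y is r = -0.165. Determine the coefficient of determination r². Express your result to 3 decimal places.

r² = (-0.165)² = 0.027

0.027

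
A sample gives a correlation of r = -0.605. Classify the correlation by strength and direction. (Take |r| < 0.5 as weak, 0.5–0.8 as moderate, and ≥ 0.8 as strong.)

r = -0.605 < 0 so the relationship is negative.
|r| = 0.605, which falls in the moderate range.

moderate negative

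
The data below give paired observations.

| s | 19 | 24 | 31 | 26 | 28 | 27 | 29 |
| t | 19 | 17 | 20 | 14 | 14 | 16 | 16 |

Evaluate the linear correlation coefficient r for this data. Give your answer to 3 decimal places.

n = 7, Σs = 184, Σt = 116, Σs² = 4928, Σt² = 1954, Σst = 3041
nΣst − ΣsΣt = 21287 − 21344 = -57
nΣs² − (Σs)² = 34496 − 33856 = 640; nΣt² − (Σt)² = 13678 − 13456 = 222
r = -57 / √(640 × 222) = -57 / 376.9350 ≈ -0.151

-0.151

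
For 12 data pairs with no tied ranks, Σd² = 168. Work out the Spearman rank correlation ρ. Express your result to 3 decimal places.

0.413

ρ = 1 − 6Σd² / [n(n²−1)] = 1 − 6×168 / (12×143)
  = 1 − 1008/1716 = 1 − 0.5874 ≈ 0.413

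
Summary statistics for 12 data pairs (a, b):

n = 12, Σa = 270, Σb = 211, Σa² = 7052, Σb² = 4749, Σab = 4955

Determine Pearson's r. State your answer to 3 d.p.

r = (nΣab − ΣaΣb) / √[(nΣa² − (Σa)²)(nΣb² − (Σb)²)]
Numerator: 12×4955 − 270×211 = 2490
Denominator: √[(84624 − 72900)(56988 − 44521)] = √[11724 × 12467] = 12089.7935
r = 2490 / 12089.7935 ≈ 0.206

0.206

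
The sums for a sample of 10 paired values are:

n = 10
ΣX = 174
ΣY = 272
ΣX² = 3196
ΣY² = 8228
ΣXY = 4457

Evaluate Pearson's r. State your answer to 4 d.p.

r = (nΣXY − ΣXΣY) / √[(nΣX² − (ΣX)²)(nΣY² − (ΣY)²)]
Numerator: 10×4457 − 174×272 = -2758
Denominator: √[(31960 − 30276)(82280 − 73984)] = √[1684 × 8296] = 3737.7084
r = -2758 / 3737.7084 ≈ -0.7379

-0.7379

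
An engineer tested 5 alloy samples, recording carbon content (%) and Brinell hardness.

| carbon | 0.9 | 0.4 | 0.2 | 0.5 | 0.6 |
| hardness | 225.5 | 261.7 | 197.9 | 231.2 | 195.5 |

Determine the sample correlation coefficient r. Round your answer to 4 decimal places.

0.0701

n = 5, Σx = 2.6, Σy = 1111.8, Σx² = 1.62, Σy² = 250175.24, Σxy = 580.11
nΣxy − ΣxΣy = 2900.55 − 2890.68 = 9.87
nΣx² − (Σx)² = 8.1 − 6.76 = 1.34; nΣy² − (Σy)² = 1250876.2 − 1236099.24 = 14776.96
r = 9.87 / √(1.34 × 14776.96) = 9.87 / 140.7165 ≈ 0.0701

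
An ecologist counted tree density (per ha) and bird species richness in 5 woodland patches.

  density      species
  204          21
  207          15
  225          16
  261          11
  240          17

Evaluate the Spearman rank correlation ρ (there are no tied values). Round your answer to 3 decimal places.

Rank density: 1, 2, 3, 5, 4
Rank species: 5, 2, 3, 1, 4
d = rank(density) − rank(species): -4, 0, 0, 4, 0; Σd² = 32
ρ = 1 − 6Σd² / [n(n²−1)] = 1 − 6×32 / (5×24) = 1 − 192/120 ≈ -0.600

-0.600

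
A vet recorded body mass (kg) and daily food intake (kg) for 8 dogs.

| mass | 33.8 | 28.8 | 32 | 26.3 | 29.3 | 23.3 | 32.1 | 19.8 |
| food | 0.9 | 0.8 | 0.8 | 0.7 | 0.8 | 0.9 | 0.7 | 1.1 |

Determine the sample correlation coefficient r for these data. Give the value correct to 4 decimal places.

-0.6048

n = 8, Σx = 225.4, Σy = 6.7, Σx² = 6511.4, Σy² = 5.73, Σxy = 186.13
nΣxy − ΣxΣy = 1489.04 − 1510.18 = -21.14
nΣx² − (Σx)² = 52091.2 − 50805.16 = 1286.04; nΣy² − (Σy)² = 45.84 − 44.89 = 0.95
r = -21.14 / √(1286.04 × 0.95) = -21.14 / 34.9534 ≈ -0.6048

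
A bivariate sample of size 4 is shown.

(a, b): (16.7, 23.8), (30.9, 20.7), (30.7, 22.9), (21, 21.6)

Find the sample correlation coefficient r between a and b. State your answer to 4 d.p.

n = 4, Σa = 99.3, Σb = 89, Σa² = 2617.19, Σb² = 1985.9, Σab = 2193.72
nΣab − ΣaΣb = 8774.88 − 8837.7 = -62.82
nΣa² − (Σa)² = 10468.76 − 9860.49 = 608.27; nΣb² − (Σb)² = 7943.6 − 7921 = 22.6
r = -62.82 / √(608.27 × 22.6) = -62.82 / 117.2472 ≈ -0.5358

-0.5358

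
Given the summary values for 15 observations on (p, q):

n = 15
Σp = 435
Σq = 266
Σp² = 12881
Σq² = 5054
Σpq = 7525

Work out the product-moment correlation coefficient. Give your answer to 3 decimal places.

r = (nΣpq − ΣpΣq) / √[(nΣp² − (Σp)²)(nΣq² − (Σq)²)]
Numerator: 15×7525 − 435×266 = -2835
Denominator: √[(193215 − 189225)(75810 − 70756)] = √[3990 × 5054] = 4490.5968
r = -2835 / 4490.5968 ≈ -0.631

-0.631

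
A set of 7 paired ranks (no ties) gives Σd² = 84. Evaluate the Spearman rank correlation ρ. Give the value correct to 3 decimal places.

ρ = 1 − 6Σd² / [n(n²−1)] = 1 − 6×84 / (7×48)
  = 1 − 504/336 = 1 − 1.5000 ≈ -0.500

-0.500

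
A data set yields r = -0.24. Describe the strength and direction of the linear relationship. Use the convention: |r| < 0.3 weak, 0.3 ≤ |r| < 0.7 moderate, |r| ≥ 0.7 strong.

r = -0.24 < 0 so the relationship is negative.
|r| = 0.24, which falls in the weak range.

weak negative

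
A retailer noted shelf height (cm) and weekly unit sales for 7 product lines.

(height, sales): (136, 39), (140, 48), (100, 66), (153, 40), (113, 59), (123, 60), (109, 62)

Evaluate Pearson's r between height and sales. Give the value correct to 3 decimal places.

n = 7, Σx = 874, Σy = 374, Σx² = 111284, Σy² = 20706, Σxy = 45549
nΣxy − ΣxΣy = 318843 − 326876 = -8033
nΣx² − (Σx)² = 778988 − 763876 = 15112; nΣy² − (Σy)² = 144942 − 139876 = 5066
r = -8033 / √(15112 × 5066) = -8033 / 8749.7081 ≈ -0.918

-0.918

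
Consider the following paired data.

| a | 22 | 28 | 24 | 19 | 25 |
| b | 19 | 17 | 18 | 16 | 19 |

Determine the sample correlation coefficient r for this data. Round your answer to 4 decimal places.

0.2624

n = 5, Σa = 118, Σb = 89, Σa² = 2830, Σb² = 1591, Σab = 2105
nΣab − ΣaΣb = 10525 − 10502 = 23
nΣa² − (Σa)² = 14150 − 13924 = 226; nΣb² − (Σb)² = 7955 − 7921 = 34
r = 23 / √(226 × 34) = 23 / 87.6584 ≈ 0.2624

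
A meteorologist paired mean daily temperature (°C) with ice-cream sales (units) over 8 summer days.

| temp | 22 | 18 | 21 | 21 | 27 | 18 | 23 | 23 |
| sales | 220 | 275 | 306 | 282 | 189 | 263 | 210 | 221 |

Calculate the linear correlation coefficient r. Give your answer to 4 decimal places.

n = 8, Σx = 173, Σy = 1966, Σx² = 3801, Σy² = 495016, Σxy = 41888
nΣxy − ΣxΣy = 335104 − 340118 = -5014
nΣx² − (Σx)² = 30408 − 29929 = 479; nΣy² − (Σy)² = 3960128 − 3865156 = 94972
r = -5014 / √(479 × 94972) = -5014 / 6744.7452 ≈ -0.7434

-0.7434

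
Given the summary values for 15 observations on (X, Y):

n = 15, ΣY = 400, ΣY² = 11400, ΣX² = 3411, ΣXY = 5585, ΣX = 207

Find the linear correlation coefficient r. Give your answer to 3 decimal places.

r = (nΣXY − ΣXΣY) / √[(nΣX² − (ΣX)²)(nΣY² − (ΣY)²)]
Numerator: 15×5585 − 207×400 = 975
Denominator: √[(51165 − 42849)(171000 − 160000)] = √[8316 × 11000] = 9564.3087
r = 975 / 9564.3087 ≈ 0.102

0.102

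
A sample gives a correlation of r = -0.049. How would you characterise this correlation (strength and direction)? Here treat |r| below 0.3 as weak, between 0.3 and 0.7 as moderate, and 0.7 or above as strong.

weak negative

r = -0.049 < 0 so the relationship is negative.
|r| = 0.049, which falls in the weak range.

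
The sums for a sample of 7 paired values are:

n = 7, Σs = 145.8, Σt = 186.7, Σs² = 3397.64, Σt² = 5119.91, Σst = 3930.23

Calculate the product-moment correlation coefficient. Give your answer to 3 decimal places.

r = (nΣst − ΣsΣt) / √[(nΣs² − (Σs)²)(nΣt² − (Σt)²)]
Numerator: 7×3930.23 − 145.8×186.7 = 290.75
Denominator: √[(23783.48 − 21257.64)(35839.37 − 34856.89)] = √[2525.84 × 982.48] = 1575.3055
r = 290.75 / 1575.3055 ≈ 0.185

0.185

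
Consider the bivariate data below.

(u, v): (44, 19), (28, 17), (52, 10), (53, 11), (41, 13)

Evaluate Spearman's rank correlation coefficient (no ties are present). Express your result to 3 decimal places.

-0.600

Rank u: 3, 1, 4, 5, 2
Rank v: 5, 4, 1, 2, 3
d = rank(u) − rank(v): -2, -3, 3, 3, -1; Σd² = 32
ρ = 1 − 6Σd² / [n(n²−1)] = 1 − 6×32 / (5×24) = 1 − 192/120 ≈ -0.600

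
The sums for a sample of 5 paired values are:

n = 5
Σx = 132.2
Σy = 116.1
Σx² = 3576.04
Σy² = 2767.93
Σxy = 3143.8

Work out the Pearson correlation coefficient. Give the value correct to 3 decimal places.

r = (nΣxy − ΣxΣy) / √[(nΣx² − (Σx)²)(nΣy² − (Σy)²)]
Numerator: 5×3143.8 − 132.2×116.1 = 370.58
Denominator: √[(17880.2 − 17476.84)(13839.65 − 13479.21)] = √[403.36 × 360.44] = 381.2966
r = 370.58 / 381.2966 ≈ 0.972

0.972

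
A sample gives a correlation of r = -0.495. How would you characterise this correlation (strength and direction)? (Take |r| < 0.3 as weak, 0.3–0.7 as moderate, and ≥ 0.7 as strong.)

moderate negative

r = -0.495 < 0 so the relationship is negative.
|r| = 0.495, which falls in the moderate range.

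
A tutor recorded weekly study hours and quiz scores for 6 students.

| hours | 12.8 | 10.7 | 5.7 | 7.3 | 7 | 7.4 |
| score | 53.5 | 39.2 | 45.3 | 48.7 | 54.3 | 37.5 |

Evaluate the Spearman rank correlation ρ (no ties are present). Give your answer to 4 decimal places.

Rank hours: 6, 5, 1, 3, 2, 4
Rank score: 5, 2, 3, 4, 6, 1
d = rank(hours) − rank(score): 1, 3, -2, -1, -4, 3; Σd² = 40
ρ = 1 − 6Σd² / [n(n²−1)] = 1 − 6×40 / (6×35) = 1 − 240/210 ≈ -0.1429

-0.1429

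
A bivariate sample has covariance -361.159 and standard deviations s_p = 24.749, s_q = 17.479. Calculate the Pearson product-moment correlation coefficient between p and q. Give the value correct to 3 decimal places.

r = Cov(p,q) / (s_p · s_q) = -361.159 / (24.749 × 17.479)
  = -361.159 / 432.5878 ≈ -0.835

-0.835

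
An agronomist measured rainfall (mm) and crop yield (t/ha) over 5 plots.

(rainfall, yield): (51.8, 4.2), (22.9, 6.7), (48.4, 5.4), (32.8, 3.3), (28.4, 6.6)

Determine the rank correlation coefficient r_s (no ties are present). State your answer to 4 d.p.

-0.7000

Rank rainfall: 5, 1, 4, 3, 2
Rank yield: 2, 5, 3, 1, 4
d = rank(rainfall) − rank(yield): 3, -4, 1, 2, -2; Σd² = 34
ρ = 1 − 6Σd² / [n(n²−1)] = 1 − 6×34 / (5×24) = 1 − 204/120 ≈ -0.7000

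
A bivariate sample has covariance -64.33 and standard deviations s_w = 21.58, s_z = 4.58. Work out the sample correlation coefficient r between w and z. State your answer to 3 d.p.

r = Cov(w,z) / (s_w · s_z) = -64.33 / (21.58 × 4.58)
  = -64.33 / 98.8364 ≈ -0.651

-0.651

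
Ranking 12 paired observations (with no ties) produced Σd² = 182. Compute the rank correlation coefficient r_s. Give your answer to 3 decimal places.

0.364

ρ = 1 − 6Σd² / [n(n²−1)] = 1 − 6×182 / (12×143)
  = 1 − 1092/1716 = 1 − 0.6364 ≈ 0.364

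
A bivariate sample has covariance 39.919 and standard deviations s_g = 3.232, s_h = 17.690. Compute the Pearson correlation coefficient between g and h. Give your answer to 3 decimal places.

0.698

r = Cov(g,h) / (s_g · s_h) = 39.919 / (3.232 × 17.690)
  = 39.919 / 57.1741 ≈ 0.698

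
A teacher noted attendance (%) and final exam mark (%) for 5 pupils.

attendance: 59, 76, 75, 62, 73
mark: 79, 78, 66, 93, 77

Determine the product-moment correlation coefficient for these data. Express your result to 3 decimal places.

-0.629

n = 5, Σx = 345, Σy = 393, Σx² = 24055, Σy² = 31259, Σxy = 26926
nΣxy − ΣxΣy = 134630 − 135585 = -955
nΣx² − (Σx)² = 120275 − 119025 = 1250; nΣy² − (Σy)² = 156295 − 154449 = 1846
r = -955 / √(1250 × 1846) = -955 / 1519.0458 ≈ -0.629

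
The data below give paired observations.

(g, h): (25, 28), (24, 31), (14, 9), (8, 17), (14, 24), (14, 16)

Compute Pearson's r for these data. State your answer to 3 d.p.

0.742

n = 6, Σg = 99, Σh = 125, Σg² = 1853, Σh² = 2947, Σgh = 2266
nΣgh − ΣgΣh = 13596 − 12375 = 1221
nΣg² − (Σg)² = 11118 − 9801 = 1317; nΣh² − (Σh)² = 17682 − 15625 = 2057
r = 1221 / √(1317 × 2057) = 1221 / 1645.9250 ≈ 0.742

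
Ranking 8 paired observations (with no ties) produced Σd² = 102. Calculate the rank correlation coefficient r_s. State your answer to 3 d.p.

ρ = 1 − 6Σd² / [n(n²−1)] = 1 − 6×102 / (8×63)
  = 1 − 612/504 = 1 − 1.2143 ≈ -0.214

-0.214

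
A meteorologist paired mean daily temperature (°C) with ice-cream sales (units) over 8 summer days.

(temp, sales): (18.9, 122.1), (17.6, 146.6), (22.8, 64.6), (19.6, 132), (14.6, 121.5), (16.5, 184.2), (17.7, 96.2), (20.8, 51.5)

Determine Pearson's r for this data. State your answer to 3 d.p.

-0.669

n = 8, Σx = 148.5, Σy = 918.7, Σx² = 2802.31, Σy² = 118595.71, Σxy = 16535.07
nΣxy − ΣxΣy = 132280.56 − 136426.95 = -4146.39
nΣx² − (Σx)² = 22418.48 − 22052.25 = 366.23; nΣy² − (Σy)² = 948765.68 − 844009.69 = 104755.99
r = -4146.39 / √(366.23 × 104755.99) = -4146.39 / 6193.9314 ≈ -0.669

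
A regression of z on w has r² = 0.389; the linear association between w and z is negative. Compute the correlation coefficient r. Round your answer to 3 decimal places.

-0.624

|r| = √0.389 = 0.624
The association is negative, so r = −0.624.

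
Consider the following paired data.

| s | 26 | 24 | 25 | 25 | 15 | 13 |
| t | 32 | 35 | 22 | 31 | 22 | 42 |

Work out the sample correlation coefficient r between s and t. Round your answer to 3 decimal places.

n = 6, Σs = 128, Σt = 184, Σs² = 2896, Σt² = 5942, Σst = 3873
nΣst − ΣsΣt = 23238 − 23552 = -314
nΣs² − (Σs)² = 17376 − 16384 = 992; nΣt² − (Σt)² = 35652 − 33856 = 1796
r = -314 / √(992 × 1796) = -314 / 1334.7779 ≈ -0.235

-0.235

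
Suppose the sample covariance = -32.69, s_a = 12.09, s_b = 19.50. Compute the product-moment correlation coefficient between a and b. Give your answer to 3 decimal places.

r = Cov(a,b) / (s_a · s_b) = -32.69 / (12.09 × 19.50)
  = -32.69 / 235.7550 ≈ -0.139

-0.139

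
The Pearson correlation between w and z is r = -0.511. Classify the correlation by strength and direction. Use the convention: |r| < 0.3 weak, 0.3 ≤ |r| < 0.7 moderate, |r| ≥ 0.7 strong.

moderate negative

r = -0.511 < 0 so the relationship is negative.
|r| = 0.511, which falls in the moderate range.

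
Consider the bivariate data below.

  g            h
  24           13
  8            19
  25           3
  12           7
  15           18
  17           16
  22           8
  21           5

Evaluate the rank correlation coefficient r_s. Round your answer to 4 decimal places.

Rank g: 7, 1, 8, 2, 3, 4, 6, 5
Rank h: 5, 8, 1, 3, 7, 6, 4, 2
d = rank(g) − rank(h): 2, -7, 7, -1, -4, -2, 2, 3; Σd² = 136
ρ = 1 − 6Σd² / [n(n²−1)] = 1 − 6×136 / (8×63) = 1 − 816/504 ≈ -0.6190

-0.6190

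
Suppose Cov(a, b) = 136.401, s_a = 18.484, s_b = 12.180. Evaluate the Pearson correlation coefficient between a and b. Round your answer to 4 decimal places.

r = Cov(a,b) / (s_a · s_b) = 136.401 / (18.484 × 12.180)
  = 136.401 / 225.1351 ≈ 0.6059

0.6059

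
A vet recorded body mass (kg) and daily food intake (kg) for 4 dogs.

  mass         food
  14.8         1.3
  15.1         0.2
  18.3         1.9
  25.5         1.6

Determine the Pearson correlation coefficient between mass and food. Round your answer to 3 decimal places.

n = 4, Σx = 73.7, Σy = 5, Σx² = 1432.19, Σy² = 7.9, Σxy = 97.83
nΣxy − ΣxΣy = 391.32 − 368.5 = 22.82
nΣx² − (Σx)² = 5728.76 − 5431.69 = 297.07; nΣy² − (Σy)² = 31.6 − 25 = 6.6
r = 22.82 / √(297.07 × 6.6) = 22.82 / 44.2794 ≈ 0.515

0.515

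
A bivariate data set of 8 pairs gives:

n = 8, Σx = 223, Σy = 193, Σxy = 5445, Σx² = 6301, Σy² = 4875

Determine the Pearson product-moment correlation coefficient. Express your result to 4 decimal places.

0.4778

r = (nΣxy − ΣxΣy) / √[(nΣx² − (Σx)²)(nΣy² − (Σy)²)]
Numerator: 8×5445 − 223×193 = 521
Denominator: √[(50408 − 49729)(39000 − 37249)] = √[679 × 1751] = 1090.3802
r = 521 / 1090.3802 ≈ 0.4778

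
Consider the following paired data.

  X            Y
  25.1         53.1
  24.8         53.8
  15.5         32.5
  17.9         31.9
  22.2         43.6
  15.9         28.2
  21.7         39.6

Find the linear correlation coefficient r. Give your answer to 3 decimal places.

n = 7, ΣX = 143.1, ΣY = 282.7, ΣX² = 3022.25, ΣY² = 12052.27, ΣXY = 6017.43
nΣXY − ΣXΣY = 42122.01 − 40454.37 = 1667.64
nΣX² − (ΣX)² = 21155.75 − 20477.61 = 678.14; nΣY² − (ΣY)² = 84365.89 − 79919.29 = 4446.6
r = 1667.64 / √(678.14 × 4446.6) = 1667.64 / 1736.4957 ≈ 0.960

0.960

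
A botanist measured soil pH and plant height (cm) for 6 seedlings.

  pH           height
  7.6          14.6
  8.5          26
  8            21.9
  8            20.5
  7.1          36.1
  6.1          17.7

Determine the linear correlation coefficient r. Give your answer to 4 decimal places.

n = 6, Σx = 45.3, Σy = 136.8, Σx² = 345.63, Σy² = 3405.52, Σxy = 1035.44
nΣxy − ΣxΣy = 6212.64 − 6197.04 = 15.6
nΣx² − (Σx)² = 2073.78 − 2052.09 = 21.69; nΣy² − (Σy)² = 20433.12 − 18714.24 = 1718.88
r = 15.6 / √(21.69 × 1718.88) = 15.6 / 193.0868 ≈ 0.0808

0.0808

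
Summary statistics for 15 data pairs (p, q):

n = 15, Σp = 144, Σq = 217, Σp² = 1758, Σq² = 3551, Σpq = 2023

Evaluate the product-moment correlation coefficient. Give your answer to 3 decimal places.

r = (nΣpq − ΣpΣq) / √[(nΣp² − (Σp)²)(nΣq² − (Σq)²)]
Numerator: 15×2023 − 144×217 = -903
Denominator: √[(26370 − 20736)(53265 − 47089)] = √[5634 × 6176] = 5898.7782
r = -903 / 5898.7782 ≈ -0.153

-0.153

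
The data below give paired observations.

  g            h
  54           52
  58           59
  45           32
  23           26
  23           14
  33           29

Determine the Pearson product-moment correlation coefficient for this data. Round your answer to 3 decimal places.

n = 6, Σg = 236, Σh = 212, Σg² = 10452, Σh² = 8922, Σgh = 9547
nΣgh − ΣgΣh = 57282 − 50032 = 7250
nΣg² − (Σg)² = 62712 − 55696 = 7016; nΣh² − (Σh)² = 53532 − 44944 = 8588
r = 7250 / √(7016 × 8588) = 7250 / 7762.3069 ≈ 0.934

0.934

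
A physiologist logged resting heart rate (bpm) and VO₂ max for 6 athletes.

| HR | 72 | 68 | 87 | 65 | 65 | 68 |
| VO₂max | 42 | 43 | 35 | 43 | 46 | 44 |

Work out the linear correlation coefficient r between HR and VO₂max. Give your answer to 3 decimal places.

n = 6, Σx = 425, Σy = 253, Σx² = 30451, Σy² = 10739, Σxy = 17770
nΣxy − ΣxΣy = 106620 − 107525 = -905
nΣx² − (Σx)² = 182706 − 180625 = 2081; nΣy² − (Σy)² = 64434 − 64009 = 425
r = -905 / √(2081 × 425) = -905 / 940.4387 ≈ -0.962

-0.962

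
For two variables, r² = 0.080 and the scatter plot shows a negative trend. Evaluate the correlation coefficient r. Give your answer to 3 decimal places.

-0.283

|r| = √0.080 = 0.283
The association is negative, so r = −0.283.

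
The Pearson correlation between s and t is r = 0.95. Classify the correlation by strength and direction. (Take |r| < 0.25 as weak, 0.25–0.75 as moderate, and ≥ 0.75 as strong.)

r = 0.95 > 0 so the relationship is positive.
|r| = 0.95, which falls in the strong range.

strong positive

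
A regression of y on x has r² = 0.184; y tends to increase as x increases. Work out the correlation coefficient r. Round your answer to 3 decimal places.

|r| = √0.184 = 0.429
The association is positive, so r = 0.429.

0.429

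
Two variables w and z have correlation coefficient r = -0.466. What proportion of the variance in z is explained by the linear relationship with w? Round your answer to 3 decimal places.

0.217

r² = (-0.466)² = 0.217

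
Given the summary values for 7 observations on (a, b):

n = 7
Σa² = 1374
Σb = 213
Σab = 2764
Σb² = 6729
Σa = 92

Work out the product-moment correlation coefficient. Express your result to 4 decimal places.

-0.1753

r = (nΣab − ΣaΣb) / √[(nΣa² − (Σa)²)(nΣb² − (Σb)²)]
Numerator: 7×2764 − 92×213 = -248
Denominator: √[(9618 − 8464)(47103 − 45369)] = √[1154 × 1734] = 1414.5798
r = -248 / 1414.5798 ≈ -0.1753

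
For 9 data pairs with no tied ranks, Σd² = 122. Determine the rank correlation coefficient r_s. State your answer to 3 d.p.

ρ = 1 − 6Σd² / [n(n²−1)] = 1 − 6×122 / (9×80)
  = 1 − 732/720 = 1 − 1.0167 ≈ -0.017

-0.017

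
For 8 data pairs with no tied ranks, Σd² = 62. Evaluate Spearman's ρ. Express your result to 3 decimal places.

0.262

ρ = 1 − 6Σd² / [n(n²−1)] = 1 − 6×62 / (8×63)
  = 1 − 372/504 = 1 − 0.7381 ≈ 0.262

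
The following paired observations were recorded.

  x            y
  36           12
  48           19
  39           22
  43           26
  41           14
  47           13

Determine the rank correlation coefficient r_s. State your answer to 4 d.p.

Rank x: 1, 6, 2, 4, 3, 5
Rank y: 1, 4, 5, 6, 3, 2
d = rank(x) − rank(y): 0, 2, -3, -2, 0, 3; Σd² = 26
ρ = 1 − 6Σd² / [n(n²−1)] = 1 − 6×26 / (6×35) = 1 − 156/210 ≈ 0.2571

0.2571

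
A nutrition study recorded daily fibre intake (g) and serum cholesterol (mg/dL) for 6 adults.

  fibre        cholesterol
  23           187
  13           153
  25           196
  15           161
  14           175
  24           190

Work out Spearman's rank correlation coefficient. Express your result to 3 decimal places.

Rank fibre: 4, 1, 6, 3, 2, 5
Rank cholesterol: 4, 1, 6, 2, 3, 5
d = rank(fibre) − rank(cholesterol): 0, 0, 0, 1, -1, 0; Σd² = 2
ρ = 1 − 6Σd² / [n(n²−1)] = 1 − 6×2 / (6×35) = 1 − 12/210 ≈ 0.943

0.943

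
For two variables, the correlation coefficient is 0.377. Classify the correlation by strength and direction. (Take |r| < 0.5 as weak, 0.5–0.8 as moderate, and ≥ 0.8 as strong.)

r = 0.377 > 0 so the relationship is positive.
|r| = 0.377, which falls in the weak range.

weak positive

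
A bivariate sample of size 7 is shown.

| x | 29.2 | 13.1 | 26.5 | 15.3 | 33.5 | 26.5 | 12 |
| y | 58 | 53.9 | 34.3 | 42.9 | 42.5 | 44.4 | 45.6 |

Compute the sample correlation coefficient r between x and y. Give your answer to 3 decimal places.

n = 7, Σx = 156.1, Σy = 321.6, Σx² = 3929.09, Σy² = 15143.08, Σxy = 7112.56
nΣxy − ΣxΣy = 49787.92 − 50201.76 = -413.84
nΣx² − (Σx)² = 27503.63 − 24367.21 = 3136.42; nΣy² − (Σy)² = 106001.56 − 103426.56 = 2575
r = -413.84 / √(3136.42 × 2575) = -413.84 / 2841.8799 ≈ -0.146

-0.146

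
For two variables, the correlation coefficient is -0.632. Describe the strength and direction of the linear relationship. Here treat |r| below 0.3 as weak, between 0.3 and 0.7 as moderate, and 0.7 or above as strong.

moderate negative

r = -0.632 < 0 so the relationship is negative.
|r| = 0.632, which falls in the moderate range.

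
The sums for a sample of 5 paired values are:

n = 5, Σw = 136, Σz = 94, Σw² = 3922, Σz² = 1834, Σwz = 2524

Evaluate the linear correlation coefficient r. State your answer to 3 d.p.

r = (nΣwz − ΣwΣz) / √[(nΣw² − (Σw)²)(nΣz² − (Σz)²)]
Numerator: 5×2524 − 136×94 = -164
Denominator: √[(19610 − 18496)(9170 − 8836)] = √[1114 × 334] = 609.9803
r = -164 / 609.9803 ≈ -0.269

-0.269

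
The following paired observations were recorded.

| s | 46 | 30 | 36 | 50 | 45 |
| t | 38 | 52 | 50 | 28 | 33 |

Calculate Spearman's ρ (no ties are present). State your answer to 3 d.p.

Rank s: 4, 1, 2, 5, 3
Rank t: 3, 5, 4, 1, 2
d = rank(s) − rank(t): 1, -4, -2, 4, 1; Σd² = 38
ρ = 1 − 6Σd² / [n(n²−1)] = 1 − 6×38 / (5×24) = 1 − 228/120 ≈ -0.900

-0.900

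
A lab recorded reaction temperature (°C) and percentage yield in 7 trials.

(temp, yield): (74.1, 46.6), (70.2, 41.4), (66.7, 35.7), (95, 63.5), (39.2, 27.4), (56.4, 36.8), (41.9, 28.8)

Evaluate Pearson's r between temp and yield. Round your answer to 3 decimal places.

0.958

n = 7, Σx = 443.5, Σy = 280.2, Σx² = 30365.95, Σy² = 12126.7, Σxy = 19129.35
nΣxy − ΣxΣy = 133905.45 − 124268.7 = 9636.75
nΣx² − (Σx)² = 212561.65 − 196692.25 = 15869.4; nΣy² − (Σy)² = 84886.9 − 78512.04 = 6374.86
r = 9636.75 / √(15869.4 × 6374.86) = 9636.75 / 10058.0914 ≈ 0.958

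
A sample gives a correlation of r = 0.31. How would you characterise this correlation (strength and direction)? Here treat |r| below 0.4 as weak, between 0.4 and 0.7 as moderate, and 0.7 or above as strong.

r = 0.31 > 0 so the relationship is positive.
|r| = 0.31, which falls in the weak range.

weak positive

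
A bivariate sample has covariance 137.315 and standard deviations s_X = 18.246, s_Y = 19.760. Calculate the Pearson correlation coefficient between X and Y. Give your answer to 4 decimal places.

r = Cov(X,Y) / (s_X · s_Y) = 137.315 / (18.246 × 19.760)
  = 137.315 / 360.5410 ≈ 0.3809

0.3809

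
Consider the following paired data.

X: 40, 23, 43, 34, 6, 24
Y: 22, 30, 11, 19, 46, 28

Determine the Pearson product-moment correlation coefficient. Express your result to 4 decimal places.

n = 6, ΣX = 170, ΣY = 156, ΣX² = 5746, ΣY² = 4766, ΣXY = 3637
nΣXY − ΣXΣY = 21822 − 26520 = -4698
nΣX² − (ΣX)² = 34476 − 28900 = 5576; nΣY² − (ΣY)² = 28596 − 24336 = 4260
r = -4698 / √(5576 × 4260) = -4698 / 4873.7829 ≈ -0.9639

-0.9639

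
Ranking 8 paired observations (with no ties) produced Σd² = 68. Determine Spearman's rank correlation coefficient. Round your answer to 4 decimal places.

0.1905

ρ = 1 − 6Σd² / [n(n²−1)] = 1 − 6×68 / (8×63)
  = 1 − 408/504 = 1 − 0.80952 ≈ 0.1905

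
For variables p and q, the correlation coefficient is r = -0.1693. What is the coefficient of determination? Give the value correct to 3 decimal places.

r² = (-0.1693)² = 0.029

0.029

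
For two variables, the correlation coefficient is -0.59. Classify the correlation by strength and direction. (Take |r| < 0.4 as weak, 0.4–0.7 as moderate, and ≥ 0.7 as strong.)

moderate negative

r = -0.59 < 0 so the relationship is negative.
|r| = 0.59, which falls in the moderate range.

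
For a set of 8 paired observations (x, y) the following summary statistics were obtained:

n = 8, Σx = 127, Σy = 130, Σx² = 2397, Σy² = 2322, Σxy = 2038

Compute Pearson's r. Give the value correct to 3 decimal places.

-0.091

r = (nΣxy − ΣxΣy) / √[(nΣx² − (Σx)²)(nΣy² − (Σy)²)]
Numerator: 8×2038 − 127×130 = -206
Denominator: √[(19176 − 16129)(18576 − 16900)] = √[3047 × 1676] = 2259.8168
r = -206 / 2259.8168 ≈ -0.091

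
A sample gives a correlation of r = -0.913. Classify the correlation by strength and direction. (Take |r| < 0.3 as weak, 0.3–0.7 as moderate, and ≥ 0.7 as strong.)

strong negative

r = -0.913 < 0 so the relationship is negative.
|r| = 0.913, which falls in the strong range.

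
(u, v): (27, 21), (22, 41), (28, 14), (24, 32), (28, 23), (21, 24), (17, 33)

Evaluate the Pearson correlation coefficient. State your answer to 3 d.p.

n = 7, Σu = 167, Σv = 188, Σu² = 4087, Σv² = 5536, Σuv = 4338
nΣuv − ΣuΣv = 30366 − 31396 = -1030
nΣu² − (Σu)² = 28609 − 27889 = 720; nΣv² − (Σv)² = 38752 − 35344 = 3408
r = -1030 / √(720 × 3408) = -1030 / 1566.4482 ≈ -0.658

-0.658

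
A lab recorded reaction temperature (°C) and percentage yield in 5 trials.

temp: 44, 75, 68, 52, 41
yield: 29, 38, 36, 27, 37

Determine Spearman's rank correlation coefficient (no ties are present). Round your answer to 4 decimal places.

Rank temp: 2, 5, 4, 3, 1
Rank yield: 2, 5, 3, 1, 4
d = rank(temp) − rank(yield): 0, 0, 1, 2, -3; Σd² = 14
ρ = 1 − 6Σd² / [n(n²−1)] = 1 − 6×14 / (5×24) = 1 − 84/120 ≈ 0.3000

0.3000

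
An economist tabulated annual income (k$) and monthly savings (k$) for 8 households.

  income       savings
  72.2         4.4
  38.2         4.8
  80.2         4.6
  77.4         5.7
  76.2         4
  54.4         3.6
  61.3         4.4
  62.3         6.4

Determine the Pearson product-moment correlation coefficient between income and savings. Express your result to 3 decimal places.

0.070

n = 8, Σx = 522.2, Σy = 37.9, Σx² = 35499.66, Σy² = 185.33, Σxy = 2480.22
nΣxy − ΣxΣy = 19841.76 − 19791.38 = 50.38
nΣx² − (Σx)² = 283997.28 − 272692.84 = 11304.44; nΣy² − (Σy)² = 1482.64 − 1436.41 = 46.23
r = 50.38 / √(11304.44 × 46.23) = 50.38 / 722.9137 ≈ 0.070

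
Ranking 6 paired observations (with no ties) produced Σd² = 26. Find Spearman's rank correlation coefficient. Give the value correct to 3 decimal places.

0.257

ρ = 1 − 6Σd² / [n(n²−1)] = 1 − 6×26 / (6×35)
  = 1 − 156/210 = 1 − 0.7429 ≈ 0.257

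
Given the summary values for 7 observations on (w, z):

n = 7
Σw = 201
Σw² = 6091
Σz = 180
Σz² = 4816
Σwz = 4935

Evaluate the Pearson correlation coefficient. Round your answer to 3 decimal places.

-0.955

r = (nΣwz − ΣwΣz) / √[(nΣw² − (Σw)²)(nΣz² − (Σz)²)]
Numerator: 7×4935 − 201×180 = -1635
Denominator: √[(42637 − 40401)(33712 − 32400)] = √[2236 × 1312] = 1712.7849
r = -1635 / 1712.7849 ≈ -0.955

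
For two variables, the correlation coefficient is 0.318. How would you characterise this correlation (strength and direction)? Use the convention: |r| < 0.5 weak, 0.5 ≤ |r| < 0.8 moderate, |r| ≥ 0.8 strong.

weak positive

r = 0.318 > 0 so the relationship is positive.
|r| = 0.318, which falls in the weak range.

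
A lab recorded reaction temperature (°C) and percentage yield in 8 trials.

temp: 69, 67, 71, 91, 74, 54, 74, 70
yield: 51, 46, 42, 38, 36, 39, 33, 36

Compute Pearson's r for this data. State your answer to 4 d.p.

n = 8, Σx = 570, Σy = 321, Σx² = 41340, Σy² = 13127, Σxy = 22773
nΣxy − ΣxΣy = 182184 − 182970 = -786
nΣx² − (Σx)² = 330720 − 324900 = 5820; nΣy² − (Σy)² = 105016 − 103041 = 1975
r = -786 / √(5820 × 1975) = -786 / 3390.3540 ≈ -0.2318

-0.2318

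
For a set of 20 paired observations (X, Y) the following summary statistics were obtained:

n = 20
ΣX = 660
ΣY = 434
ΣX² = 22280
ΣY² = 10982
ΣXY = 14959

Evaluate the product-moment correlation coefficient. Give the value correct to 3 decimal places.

r = (nΣXY − ΣXΣY) / √[(nΣX² − (ΣX)²)(nΣY² − (ΣY)²)]
Numerator: 20×14959 − 660×434 = 12740
Denominator: √[(445600 − 435600)(219640 − 188356)] = √[10000 × 31284] = 17687.2836
r = 12740 / 17687.2836 ≈ 0.720

0.720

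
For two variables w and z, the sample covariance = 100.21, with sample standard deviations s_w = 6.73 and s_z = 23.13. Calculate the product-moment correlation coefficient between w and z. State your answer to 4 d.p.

0.6438

r = Cov(w,z) / (s_w · s_z) = 100.21 / (6.73 × 23.13)
  = 100.21 / 155.6649 ≈ 0.6438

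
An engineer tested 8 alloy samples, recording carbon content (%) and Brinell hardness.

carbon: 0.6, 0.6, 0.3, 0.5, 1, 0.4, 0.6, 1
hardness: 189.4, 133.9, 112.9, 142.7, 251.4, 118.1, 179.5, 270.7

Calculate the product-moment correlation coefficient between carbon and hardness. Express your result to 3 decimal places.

0.957

n = 8, Σx = 5, Σy = 1398.6, Σx² = 3.58, Σy² = 269559.58, Σxy = 976.24
nΣxy − ΣxΣy = 7809.92 − 6993 = 816.92
nΣx² − (Σx)² = 28.64 − 25 = 3.64; nΣy² − (Σy)² = 2156476.64 − 1956081.96 = 200394.68
r = 816.92 / √(3.64 × 200394.68) = 816.92 / 854.0706 ≈ 0.957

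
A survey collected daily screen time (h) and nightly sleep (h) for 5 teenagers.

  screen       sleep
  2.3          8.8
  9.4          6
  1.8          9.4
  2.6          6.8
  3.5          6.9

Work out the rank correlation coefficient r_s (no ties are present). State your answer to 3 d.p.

-0.900

Rank screen: 2, 5, 1, 3, 4
Rank sleep: 4, 1, 5, 2, 3
d = rank(screen) − rank(sleep): -2, 4, -4, 1, 1; Σd² = 38
ρ = 1 − 6Σd² / [n(n²−1)] = 1 − 6×38 / (5×24) = 1 − 228/120 ≈ -0.900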